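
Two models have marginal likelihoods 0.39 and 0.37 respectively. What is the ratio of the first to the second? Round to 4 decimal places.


Evidence ratio = 0.39 / 0.37
= 1.0541

1.0541


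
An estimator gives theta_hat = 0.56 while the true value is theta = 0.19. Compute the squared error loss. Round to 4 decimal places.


The squared error loss is (theta_hat - theta)^2
= (0.56 - 0.19)^2
= (0.37)^2 = 0.1369

0.1369


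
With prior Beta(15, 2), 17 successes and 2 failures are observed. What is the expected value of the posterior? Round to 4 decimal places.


Posterior = Beta(32, 4)
E[theta] = alpha/(alpha+beta)
= 32/36 = 0.8889

0.8889


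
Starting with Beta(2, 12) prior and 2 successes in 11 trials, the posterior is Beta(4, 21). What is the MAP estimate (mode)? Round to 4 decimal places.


The mode of Beta(a, b) when a > 1 and b > 1 is (a-1)/(a+b-2)
= (4 - 1) / (4 + 21 - 2)
= 3 / 23
= 0.1304

0.1304


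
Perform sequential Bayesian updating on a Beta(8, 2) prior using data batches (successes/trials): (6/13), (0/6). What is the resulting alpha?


Accumulate successes: 6
Posterior alpha = prior alpha + sum of successes
= 8 + 6 = 14

14


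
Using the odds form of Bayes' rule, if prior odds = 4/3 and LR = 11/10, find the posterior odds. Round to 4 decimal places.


Bayes' rule in odds form: posterior odds = prior odds * LR
= (4 * 11) / (3 * 10)
= 44/30 = 1.4667

1.4667


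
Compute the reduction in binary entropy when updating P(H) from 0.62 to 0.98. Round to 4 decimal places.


H_before = -p*log2(p) - (1-p)*log2(1-p) for p=0.62: 0.958
H_after for p=0.98: 0.1414
Reduction = 0.958 - 0.1414 = 0.8166

0.8166


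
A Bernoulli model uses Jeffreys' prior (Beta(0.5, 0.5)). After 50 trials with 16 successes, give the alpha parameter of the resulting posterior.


Posterior = Beta(prior_alpha + successes, prior_beta + failures)
= Beta(0.5 + 16, 0.5 + 34)
Posterior alpha = 0.5 + k = 0.5 + 16 = 16.5

16.5


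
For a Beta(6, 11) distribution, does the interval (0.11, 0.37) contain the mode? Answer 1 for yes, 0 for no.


Mode of Beta(a,b) = (a-1)/(a+b-2)
= (6-1)/(6+11-2) = 0.3333
Check: 0.11 <= 0.3333 <= 0.37?
Result: 1

1


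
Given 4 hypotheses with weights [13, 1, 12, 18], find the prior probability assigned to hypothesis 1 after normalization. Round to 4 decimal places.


To normalize, divide each weight by the sum of all weights.
Sum = 44
Prior(H1) = 13/44 = 0.2955

0.2955


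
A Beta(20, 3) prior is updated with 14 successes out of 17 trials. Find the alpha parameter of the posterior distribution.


In the Beta-Binomial conjugate update:
alpha_post = alpha_prior + successes
= 20 + 14
= 34

34


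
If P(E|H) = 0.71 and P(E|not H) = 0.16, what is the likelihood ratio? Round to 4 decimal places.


Likelihood ratio = P(E|H) / P(E|not H)
= 0.71 / 0.16
= 4.4375

4.4375


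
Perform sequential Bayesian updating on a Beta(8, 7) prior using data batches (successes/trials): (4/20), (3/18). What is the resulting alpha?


Accumulate successes: 7
Posterior alpha = prior alpha + sum of successes
= 8 + 7 = 15

15


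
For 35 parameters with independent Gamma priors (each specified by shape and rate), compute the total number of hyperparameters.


A Gamma prior has 2 hyperparameters per parameter.
Total = 35 * 2 = 70

70


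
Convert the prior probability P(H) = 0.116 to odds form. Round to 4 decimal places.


P(not H) = 1 - 0.116 = 0.884
Odds = 0.116 / 0.884 = 0.1312

0.1312


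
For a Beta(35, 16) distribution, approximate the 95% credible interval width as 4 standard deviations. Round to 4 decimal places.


Variance of Beta(a,b) = ab / ((a+b)^2 * (a+b+1))
= 35*16 / ((51)^2 * 52)
= 0.0041
SD = sqrt(0.0041) = 0.0643
Width = 4 * SD = 0.2574

0.2574


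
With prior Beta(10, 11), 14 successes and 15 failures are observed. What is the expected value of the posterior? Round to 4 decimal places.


Posterior = Beta(24, 26)
E[theta] = alpha/(alpha+beta)
= 24/50 = 0.48

0.48


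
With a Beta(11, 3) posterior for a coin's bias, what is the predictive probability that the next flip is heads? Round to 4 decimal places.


The predictive probability equals the posterior mean.
P(next = heads) = alpha / (alpha + beta)
= 11 / 14 = 0.7857

0.7857


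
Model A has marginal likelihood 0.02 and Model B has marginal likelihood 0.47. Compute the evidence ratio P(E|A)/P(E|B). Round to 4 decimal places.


Evidence ratio = P(E|A) / P(E|B)
= 0.02 / 0.47
= 0.0426

0.0426


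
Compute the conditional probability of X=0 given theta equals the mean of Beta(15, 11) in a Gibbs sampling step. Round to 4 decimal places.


Mean of Beta(15, 11) = 0.5769
P(X=0 | theta=0.5769) = 0.4231

0.4231


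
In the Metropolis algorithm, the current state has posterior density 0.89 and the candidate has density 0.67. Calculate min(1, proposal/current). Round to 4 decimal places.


Ratio = 0.67/0.89 = 0.7528
Acceptance probability = min(1, 0.7528)
= 0.7528

0.7528


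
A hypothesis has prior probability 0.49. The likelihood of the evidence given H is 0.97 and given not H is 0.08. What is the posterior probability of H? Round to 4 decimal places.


Using Bayes' theorem:
P(E) = 0.49 * 0.97 + 0.51 * 0.08
P(E) = 0.5161
P(H|E) = (0.49 * 0.97) / 0.5161 = 0.9209

0.9209


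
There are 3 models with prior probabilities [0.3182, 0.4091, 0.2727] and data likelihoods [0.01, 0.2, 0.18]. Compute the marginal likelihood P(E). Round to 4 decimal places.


P(E) = sum over models of P(M_i) * P(E|M_i)
= 0.3182*0.01 + 0.4091*0.2 + 0.2727*0.18
= 0.1341

0.1341


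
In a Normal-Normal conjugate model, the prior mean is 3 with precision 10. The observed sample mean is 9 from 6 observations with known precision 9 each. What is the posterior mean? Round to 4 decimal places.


Posterior precision = tau0 + n*tau = 10 + 6*9 = 64
Posterior mean = (tau0*mu0 + n*tau*xbar) / posterior_precision
= (10*3 + 6*9*9) / 64
= 516 / 64 = 8.0625

8.0625


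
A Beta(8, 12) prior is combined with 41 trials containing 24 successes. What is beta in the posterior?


In conjugate updating:
beta_posterior = beta_prior + (n - k)
= 12 + (41 - 24)
= 12 + 17 = 29

29


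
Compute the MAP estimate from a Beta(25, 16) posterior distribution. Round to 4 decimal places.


MAP = mode of Beta distribution
= (alpha - 1)/(alpha + beta - 2)
= (25-1)/(25+16-2)
= 24/39 = 0.6154

0.6154


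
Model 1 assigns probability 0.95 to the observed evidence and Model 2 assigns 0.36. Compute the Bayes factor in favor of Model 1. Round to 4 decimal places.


BF = P(data|M1) / P(data|M2)
= 0.95 / 0.36 = 2.6389

2.6389


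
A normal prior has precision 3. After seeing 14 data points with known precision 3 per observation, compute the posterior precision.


In the conjugate normal model, precisions add:
tau_posterior = tau_prior + n * tau_data
= 3 + 14*3 = 45

45


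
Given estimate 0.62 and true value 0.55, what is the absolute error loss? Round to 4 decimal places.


Absolute error = |estimate - true|
= |0.07| = 0.07

0.07


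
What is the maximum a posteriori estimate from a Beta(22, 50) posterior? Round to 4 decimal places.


The MAP estimate equals the mode of the distribution.
Mode of Beta(a,b) = (a-1)/(a+b-2)
= 21/70
= 0.3

0.3


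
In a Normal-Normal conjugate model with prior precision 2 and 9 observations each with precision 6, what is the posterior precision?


Posterior precision = prior precision + n * observation precision
= 2 + 9 * 6
= 2 + 54 = 56

56


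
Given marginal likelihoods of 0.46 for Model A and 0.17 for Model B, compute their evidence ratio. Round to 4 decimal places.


Ratio = ML(A) / ML(B) = 0.46/0.17
= 2.7059

2.7059


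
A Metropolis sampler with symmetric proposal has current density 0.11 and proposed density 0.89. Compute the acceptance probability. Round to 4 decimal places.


For symmetric proposals, acceptance = min(1, pi(x*)/pi(x))
= min(1, 0.89/0.11)
= min(1, 8.0909) = 1.0

1.0


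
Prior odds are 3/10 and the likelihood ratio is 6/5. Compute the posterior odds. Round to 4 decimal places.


Posterior odds = prior odds * likelihood ratio
= (3/10) * (6/5)
= 18 / 50
= 0.36

0.36


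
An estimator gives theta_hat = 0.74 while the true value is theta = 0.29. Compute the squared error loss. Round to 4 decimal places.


The squared error loss is (theta_hat - theta)^2
= (0.74 - 0.29)^2
= (0.45)^2 = 0.2025

0.2025


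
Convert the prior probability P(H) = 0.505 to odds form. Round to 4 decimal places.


P(not H) = 1 - 0.505 = 0.495
Odds = 0.505 / 0.495 = 1.0202

1.0202


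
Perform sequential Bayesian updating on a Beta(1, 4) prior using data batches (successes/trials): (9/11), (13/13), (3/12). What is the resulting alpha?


Accumulate successes: 25
Posterior alpha = prior alpha + sum of successes
= 1 + 25 = 26

26


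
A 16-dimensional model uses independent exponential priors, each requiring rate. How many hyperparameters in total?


Per parameter: 1 (rate).
Total = 16 * 1 = 16

16


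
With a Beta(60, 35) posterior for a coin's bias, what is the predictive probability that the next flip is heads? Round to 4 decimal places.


The predictive probability equals the posterior mean.
P(next = heads) = alpha / (alpha + beta)
= 60 / 95 = 0.6316

0.6316


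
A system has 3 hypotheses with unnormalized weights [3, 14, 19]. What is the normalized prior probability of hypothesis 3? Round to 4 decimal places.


The normalized prior is the weight divided by the total.
Total weight = 36
P(H3) = 19 / 36 = 0.5278

0.5278


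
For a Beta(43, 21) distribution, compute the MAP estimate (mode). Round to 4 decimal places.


MAP = mode = (a-1)/(a+b-2)
= (43-1)/(43+21-2)
= 42/62 = 0.6774

0.6774


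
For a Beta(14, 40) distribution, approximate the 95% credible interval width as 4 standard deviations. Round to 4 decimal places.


Variance of Beta(a,b) = ab / ((a+b)^2 * (a+b+1))
= 14*40 / ((54)^2 * 55)
= 0.0035
SD = sqrt(0.0035) = 0.0591
Width = 4 * SD = 0.2364

0.2364


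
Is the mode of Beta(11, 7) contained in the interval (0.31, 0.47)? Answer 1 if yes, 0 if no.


Mode = (a-1)/(a+b-2) = 10/16 = 0.625
Interval: (0.31, 0.47)
Contains mode? 0

0


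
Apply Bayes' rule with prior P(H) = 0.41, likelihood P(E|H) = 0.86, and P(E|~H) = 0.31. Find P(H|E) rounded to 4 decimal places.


Step 1: Compute marginal P(E) = P(E|H)P(H) + P(E|~H)P(~H)
= 0.86*0.41 + 0.31*0.59 = 0.5355
Step 2: P(H|E) = P(E|H)P(H)/P(E) = 0.3526/0.5355
= 0.6585

0.6585


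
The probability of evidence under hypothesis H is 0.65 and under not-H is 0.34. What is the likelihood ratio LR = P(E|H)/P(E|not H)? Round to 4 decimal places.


LR = 0.65 / 0.34
= 1.9118

1.9118


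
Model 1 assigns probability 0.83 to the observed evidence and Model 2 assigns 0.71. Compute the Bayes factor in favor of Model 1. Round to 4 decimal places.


BF = P(data|M1) / P(data|M2)
= 0.83 / 0.71 = 1.169

1.169


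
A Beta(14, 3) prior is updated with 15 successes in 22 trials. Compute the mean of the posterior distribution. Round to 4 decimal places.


After update: Beta(29, 10)
Mean = 29 / (29 + 10) = 29 / 39
= 0.7436

0.7436


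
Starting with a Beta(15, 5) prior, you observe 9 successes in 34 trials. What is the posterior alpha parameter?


For a Beta-Binomial conjugate model:
Posterior alpha = prior alpha + number of successes
= 15 + 9 = 24

24


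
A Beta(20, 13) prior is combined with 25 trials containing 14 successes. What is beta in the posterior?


In conjugate updating:
beta_posterior = beta_prior + (n - k)
= 13 + (25 - 14)
= 13 + 11 = 24

24


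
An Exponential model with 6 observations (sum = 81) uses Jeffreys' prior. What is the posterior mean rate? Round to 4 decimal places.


Posterior Gamma(6, 81)
E[lambda] = 6/81 = 0.0741

0.0741


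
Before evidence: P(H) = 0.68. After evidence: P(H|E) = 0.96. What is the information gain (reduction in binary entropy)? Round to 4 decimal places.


Prior entropy = 0.9044
Posterior entropy = 0.2423
Information gain = 0.9044 - 0.2423 = 0.6621

0.6621


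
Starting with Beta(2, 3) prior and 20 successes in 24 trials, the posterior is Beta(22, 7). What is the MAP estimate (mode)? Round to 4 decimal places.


The mode of Beta(a, b) when a > 1 and b > 1 is (a-1)/(a+b-2)
= (22 - 1) / (22 + 7 - 2)
= 21 / 27
= 0.7778

0.7778


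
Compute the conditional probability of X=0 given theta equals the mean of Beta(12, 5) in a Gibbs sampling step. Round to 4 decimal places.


Mean of Beta(12, 5) = 0.7059
P(X=0 | theta=0.7059) = 0.2941

0.2941


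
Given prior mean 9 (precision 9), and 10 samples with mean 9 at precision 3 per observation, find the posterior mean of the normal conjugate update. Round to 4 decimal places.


The posterior mean is a precision-weighted average of prior and data.
Post. prec. = 9 + 30 = 39
Post. mean = (81 + 270)/39 = 351/39 = 9.0

9.0


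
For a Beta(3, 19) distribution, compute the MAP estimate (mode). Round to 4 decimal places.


MAP = mode = (a-1)/(a+b-2)
= (3-1)/(3+19-2)
= 2/20 = 0.1

0.1


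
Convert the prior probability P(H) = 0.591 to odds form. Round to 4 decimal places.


P(not H) = 1 - 0.591 = 0.409
Odds = 0.591 / 0.409 = 1.445

1.445


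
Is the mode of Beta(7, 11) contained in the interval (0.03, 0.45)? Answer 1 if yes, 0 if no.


Mode = (a-1)/(a+b-2) = 6/16 = 0.375
Interval: (0.03, 0.45)
Contains mode? 1

1


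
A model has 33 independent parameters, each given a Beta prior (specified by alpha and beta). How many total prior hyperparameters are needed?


Each Beta prior needs 2 hyperparameters (alpha and beta).
Total = 2 * 33 = 66

66


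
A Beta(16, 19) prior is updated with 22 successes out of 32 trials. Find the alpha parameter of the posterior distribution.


In the Beta-Binomial conjugate update:
alpha_post = alpha_prior + successes
= 16 + 22
= 38

38


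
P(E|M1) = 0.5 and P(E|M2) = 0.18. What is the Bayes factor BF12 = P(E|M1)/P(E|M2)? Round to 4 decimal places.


Bayes factor BF12 = P(E|M1) / P(E|M2)
= 0.5 / 0.18
= 2.7778

2.7778


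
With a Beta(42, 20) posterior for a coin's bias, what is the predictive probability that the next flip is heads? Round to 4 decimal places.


The predictive probability equals the posterior mean.
P(next = heads) = alpha / (alpha + beta)
= 42 / 62 = 0.6774

0.6774


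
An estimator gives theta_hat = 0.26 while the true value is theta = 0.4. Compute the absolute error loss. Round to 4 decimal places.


The absolute error loss is |theta_hat - theta|
= |0.26 - 0.4|
= 0.14

0.14


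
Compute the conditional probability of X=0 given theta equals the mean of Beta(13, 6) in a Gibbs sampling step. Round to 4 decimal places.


Mean of Beta(13, 6) = 0.6842
P(X=0 | theta=0.6842) = 0.3158

0.3158


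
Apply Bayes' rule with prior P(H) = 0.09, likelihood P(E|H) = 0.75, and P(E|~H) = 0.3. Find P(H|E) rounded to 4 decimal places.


Step 1: Compute marginal P(E) = P(E|H)P(H) + P(E|~H)P(~H)
= 0.75*0.09 + 0.3*0.91 = 0.3405
Step 2: P(H|E) = P(E|H)P(H)/P(E) = 0.0675/0.3405
= 0.1982

0.1982


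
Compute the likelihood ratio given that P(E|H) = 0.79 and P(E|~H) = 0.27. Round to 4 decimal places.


LR = P(E|H) / P(E|~H)
= 0.79 / 0.27 = 2.9259

2.9259


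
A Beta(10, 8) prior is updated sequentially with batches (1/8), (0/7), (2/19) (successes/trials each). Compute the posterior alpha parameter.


Sequential conjugate updating is equivalent to a single batch update.
Total successes across all batches = 3
alpha_posterior = alpha_prior + total_successes = 10 + 3
= 13

13


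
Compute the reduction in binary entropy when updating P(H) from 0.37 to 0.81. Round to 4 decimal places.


H_before = -p*log2(p) - (1-p)*log2(1-p) for p=0.37: 0.9507
H_after for p=0.81: 0.7015
Reduction = 0.9507 - 0.7015 = 0.2492

0.2492


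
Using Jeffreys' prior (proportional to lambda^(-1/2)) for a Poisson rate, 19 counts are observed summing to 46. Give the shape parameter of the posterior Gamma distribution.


Conjugate update: Gamma(prior_shape + S, prior_rate + n).
Prior shape = 0.5, prior rate = 0.
Posterior shape = 0.5 + S = 0.5 + 46 = 46.5

46.5


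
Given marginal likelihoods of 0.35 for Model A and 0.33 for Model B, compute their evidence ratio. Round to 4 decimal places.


Ratio = ML(A) / ML(B) = 0.35/0.33
= 1.0606

1.0606


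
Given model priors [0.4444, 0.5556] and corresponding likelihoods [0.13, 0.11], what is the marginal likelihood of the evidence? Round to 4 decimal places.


P(E) = sum_i P(M_i) P(E|M_i)
= 0.0578 + 0.0611
= 0.1189

0.1189


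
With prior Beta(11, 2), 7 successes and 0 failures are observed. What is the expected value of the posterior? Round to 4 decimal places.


Posterior = Beta(18, 2)
E[theta] = alpha/(alpha+beta)
= 18/20 = 0.9

0.9


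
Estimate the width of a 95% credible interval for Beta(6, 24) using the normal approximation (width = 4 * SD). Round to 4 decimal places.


For Beta(a,b): Var = ab/((a+b)^2(a+b+1))
Var = 0.0052, SD = 0.0718
Approximate 95% CI width = 4 * 0.0718 = 0.2874

0.2874


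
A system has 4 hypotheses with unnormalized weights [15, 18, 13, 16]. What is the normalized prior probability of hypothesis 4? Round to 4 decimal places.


The normalized prior is the weight divided by the total.
Total weight = 62
P(H4) = 16 / 62 = 0.2581

0.2581


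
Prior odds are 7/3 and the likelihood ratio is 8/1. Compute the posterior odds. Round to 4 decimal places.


Posterior odds = prior odds * likelihood ratio
= (7/3) * (8/1)
= 56 / 3
= 18.6667

18.6667


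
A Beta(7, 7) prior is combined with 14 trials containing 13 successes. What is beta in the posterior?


In conjugate updating:
beta_posterior = beta_prior + (n - k)
= 7 + (14 - 13)
= 7 + 1 = 8

8


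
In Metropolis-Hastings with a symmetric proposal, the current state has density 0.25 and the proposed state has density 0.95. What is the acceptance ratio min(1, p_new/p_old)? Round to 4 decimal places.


Ratio = p_new / p_old = 0.95 / 0.25 = 3.8
Acceptance = min(1, 3.8) = 1.0

1.0


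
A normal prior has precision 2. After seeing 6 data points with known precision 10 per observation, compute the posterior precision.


In the conjugate normal model, precisions add:
tau_posterior = tau_prior + n * tau_data
= 2 + 6*10 = 62

62


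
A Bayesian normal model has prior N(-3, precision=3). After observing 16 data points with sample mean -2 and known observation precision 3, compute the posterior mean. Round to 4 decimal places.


Posterior mean = (prior_precision * prior_mean + n * data_precision * data_mean) / (prior_precision + n * data_precision)
Numerator = 3*-3 + 16*3*-2 = -105
Denominator = 3 + 16*3 = 51
Posterior mean = -2.0588

-2.0588


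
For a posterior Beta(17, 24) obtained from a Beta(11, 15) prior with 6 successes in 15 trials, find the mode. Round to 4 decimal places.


Mode = (alpha - 1) / (alpha + beta - 2)
= 16 / 39
= 0.4103

0.4103


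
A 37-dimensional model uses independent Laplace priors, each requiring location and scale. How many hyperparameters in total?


Per parameter: 2 (location and scale).
Total = 37 * 2 = 74

74


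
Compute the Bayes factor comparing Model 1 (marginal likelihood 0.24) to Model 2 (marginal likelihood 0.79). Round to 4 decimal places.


BF12 = marginal likelihood of M1 / marginal likelihood of M2
= 0.24/0.79
= 0.3038

0.3038


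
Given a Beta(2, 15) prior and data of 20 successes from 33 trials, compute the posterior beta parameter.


Number of failures = 33 - 20 = 13
Posterior beta = 15 + 13 = 28

28


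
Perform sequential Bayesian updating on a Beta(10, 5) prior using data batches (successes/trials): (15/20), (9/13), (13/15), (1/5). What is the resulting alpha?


Accumulate successes: 38
Posterior alpha = prior alpha + sum of successes
= 10 + 38 = 48

48


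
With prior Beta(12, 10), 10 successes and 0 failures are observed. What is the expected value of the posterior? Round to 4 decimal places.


Posterior = Beta(22, 10)
E[theta] = alpha/(alpha+beta)
= 22/32 = 0.6875

0.6875


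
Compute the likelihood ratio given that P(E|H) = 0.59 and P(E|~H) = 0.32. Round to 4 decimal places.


LR = P(E|H) / P(E|~H)
= 0.59 / 0.32 = 1.8437

1.8437


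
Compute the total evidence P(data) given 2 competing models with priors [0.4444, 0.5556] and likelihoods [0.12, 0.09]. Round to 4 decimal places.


Marginal likelihood = sum P(model_i) * P(data|model_i)
Model 1: 0.4444 * 0.12 = 0.0533
Model 2: 0.5556 * 0.09 = 0.05
Total = 0.1033

0.1033


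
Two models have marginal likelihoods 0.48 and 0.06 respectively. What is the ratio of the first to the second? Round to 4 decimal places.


Evidence ratio = 0.48 / 0.06
= 8.0

8.0


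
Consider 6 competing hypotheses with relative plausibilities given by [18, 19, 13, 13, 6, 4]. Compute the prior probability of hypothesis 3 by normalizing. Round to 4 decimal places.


Sum of weights = 18 + 19 + 13 + 13 + 6 + 4 = 73
Normalized prior for H3 = 13 / 73
= 0.1781

0.1781


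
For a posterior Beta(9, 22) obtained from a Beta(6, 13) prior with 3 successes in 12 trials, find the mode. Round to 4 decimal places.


Mode = (alpha - 1) / (alpha + beta - 2)
= 8 / 29
= 0.2759

0.2759


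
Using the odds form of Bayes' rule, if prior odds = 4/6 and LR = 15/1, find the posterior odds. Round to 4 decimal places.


Bayes' rule in odds form: posterior odds = prior odds * LR
= (4 * 15) / (6 * 1)
= 60/6 = 10.0

10.0


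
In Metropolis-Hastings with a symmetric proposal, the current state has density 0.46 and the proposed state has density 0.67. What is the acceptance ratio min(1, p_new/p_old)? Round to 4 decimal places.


Ratio = p_new / p_old = 0.67 / 0.46 = 1.4565
Acceptance = min(1, 1.4565) = 1.0

1.0


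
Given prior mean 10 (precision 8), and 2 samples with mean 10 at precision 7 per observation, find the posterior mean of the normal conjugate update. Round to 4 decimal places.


The posterior mean is a precision-weighted average of prior and data.
Post. prec. = 8 + 14 = 22
Post. mean = (80 + 140)/22 = 220/22 = 10.0

10.0


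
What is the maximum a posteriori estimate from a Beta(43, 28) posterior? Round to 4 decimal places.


The MAP estimate equals the mode of the distribution.
Mode of Beta(a,b) = (a-1)/(a+b-2)
= 42/69
= 0.6087

0.6087


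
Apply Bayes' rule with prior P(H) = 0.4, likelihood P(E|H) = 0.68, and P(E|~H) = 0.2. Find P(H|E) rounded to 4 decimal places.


Step 1: Compute marginal P(E) = P(E|H)P(H) + P(E|~H)P(~H)
= 0.68*0.4 + 0.2*0.6 = 0.392
Step 2: P(H|E) = P(E|H)P(H)/P(E) = 0.272/0.392
= 0.6939

0.6939


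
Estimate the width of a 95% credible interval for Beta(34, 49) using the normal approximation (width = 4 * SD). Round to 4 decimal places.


For Beta(a,b): Var = ab/((a+b)^2(a+b+1))
Var = 0.0029, SD = 0.0537
Approximate 95% CI width = 4 * 0.0537 = 0.2146

0.2146


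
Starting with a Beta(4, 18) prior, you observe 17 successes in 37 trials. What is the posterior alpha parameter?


For a Beta-Binomial conjugate model:
Posterior alpha = prior alpha + number of successes
= 4 + 17 = 21

21


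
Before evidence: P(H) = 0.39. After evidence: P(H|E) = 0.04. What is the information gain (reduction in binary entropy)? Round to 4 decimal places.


Prior entropy = 0.9648
Posterior entropy = 0.2423
Information gain = 0.9648 - 0.2423 = 0.7225

0.7225


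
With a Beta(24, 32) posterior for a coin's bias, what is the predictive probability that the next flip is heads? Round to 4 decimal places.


The predictive probability equals the posterior mean.
P(next = heads) = alpha / (alpha + beta)
= 24 / 56 = 0.4286

0.4286


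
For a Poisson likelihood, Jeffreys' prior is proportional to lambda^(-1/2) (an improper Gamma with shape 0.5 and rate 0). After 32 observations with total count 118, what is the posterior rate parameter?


Jeffreys' prior for Poisson is proportional to lambda^(-1/2).
Posterior is Gamma(0.5 + S, 0 + n) = Gamma(0.5 + 118, 32).
Posterior rate = 0 + n = 32

32.0


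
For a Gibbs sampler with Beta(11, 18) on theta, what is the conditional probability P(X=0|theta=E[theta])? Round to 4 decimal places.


E[theta] = 11/(11+18) = 0.3793
P(X=0|theta) = 1 - theta = 0.6207

0.6207


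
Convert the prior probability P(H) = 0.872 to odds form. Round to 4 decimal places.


P(not H) = 1 - 0.872 = 0.128
Odds = 0.872 / 0.128 = 6.8125

6.8125


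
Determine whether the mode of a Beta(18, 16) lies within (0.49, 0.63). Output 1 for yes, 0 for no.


First find the mode: (a-1)/(a+b-2) = 0.5312
Is 0.5312 in (0.49, 0.63)? 1

1


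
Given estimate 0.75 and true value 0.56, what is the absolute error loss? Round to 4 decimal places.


Absolute error = |estimate - true|
= |0.19| = 0.19

0.19


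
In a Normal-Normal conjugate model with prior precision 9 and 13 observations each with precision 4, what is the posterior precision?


Posterior precision = prior precision + n * observation precision
= 9 + 13 * 4
= 9 + 52 = 61

61


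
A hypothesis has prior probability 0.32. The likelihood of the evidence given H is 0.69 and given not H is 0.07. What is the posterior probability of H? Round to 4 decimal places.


Using Bayes' theorem:
P(E) = 0.32 * 0.69 + 0.68 * 0.07
P(E) = 0.2684
P(H|E) = (0.32 * 0.69) / 0.2684 = 0.8227

0.8227


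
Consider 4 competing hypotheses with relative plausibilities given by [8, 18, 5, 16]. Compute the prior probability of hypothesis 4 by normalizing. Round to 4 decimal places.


Sum of weights = 8 + 18 + 5 + 16 = 47
Normalized prior for H4 = 16 / 47
= 0.3404

0.3404


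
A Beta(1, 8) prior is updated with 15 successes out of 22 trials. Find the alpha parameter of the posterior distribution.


In the Beta-Binomial conjugate update:
alpha_post = alpha_prior + successes
= 1 + 15
= 16

16


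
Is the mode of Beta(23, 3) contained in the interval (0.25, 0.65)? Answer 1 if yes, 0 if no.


Mode = (a-1)/(a+b-2) = 22/24 = 0.9167
Interval: (0.25, 0.65)
Contains mode? 0

0


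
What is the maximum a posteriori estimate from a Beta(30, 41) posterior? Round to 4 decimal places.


The MAP estimate equals the mode of the distribution.
Mode of Beta(a,b) = (a-1)/(a+b-2)
= 29/69
= 0.4203

0.4203


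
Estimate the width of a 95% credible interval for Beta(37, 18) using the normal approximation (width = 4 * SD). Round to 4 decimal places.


For Beta(a,b): Var = ab/((a+b)^2(a+b+1))
Var = 0.0039, SD = 0.0627
Approximate 95% CI width = 4 * 0.0627 = 0.2508

0.2508


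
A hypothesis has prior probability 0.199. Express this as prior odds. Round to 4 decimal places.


Odds = P(H) / P(not H) = 0.199 / 0.801
= 0.2484

0.2484


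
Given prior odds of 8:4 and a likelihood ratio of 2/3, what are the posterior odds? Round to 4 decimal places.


Posterior odds = prior odds * LR
Prior odds = 8/4 = 2.0
LR = 2/3 = 0.6667
Posterior odds = 2.0 * 0.6667 = 1.3333

1.3333


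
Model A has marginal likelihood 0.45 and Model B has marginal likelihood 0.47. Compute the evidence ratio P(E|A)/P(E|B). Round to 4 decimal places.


Evidence ratio = P(E|A) / P(E|B)
= 0.45 / 0.47
= 0.9574

0.9574


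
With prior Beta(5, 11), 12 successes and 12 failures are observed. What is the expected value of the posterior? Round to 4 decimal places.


Posterior = Beta(17, 23)
E[theta] = alpha/(alpha+beta)
= 17/40 = 0.425

0.425


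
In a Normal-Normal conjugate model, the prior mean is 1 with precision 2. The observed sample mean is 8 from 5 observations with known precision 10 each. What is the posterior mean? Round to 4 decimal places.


Posterior precision = tau0 + n*tau = 2 + 5*10 = 52
Posterior mean = (tau0*mu0 + n*tau*xbar) / posterior_precision
= (2*1 + 5*10*8) / 52
= 402 / 52 = 7.7308

7.7308


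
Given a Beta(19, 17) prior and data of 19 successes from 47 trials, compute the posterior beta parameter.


Number of failures = 47 - 19 = 28
Posterior beta = 17 + 28 = 45

45


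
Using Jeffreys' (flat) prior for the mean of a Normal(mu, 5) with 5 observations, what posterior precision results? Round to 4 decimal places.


Flat prior means prior precision is 0.
Posterior precision = n / sigma^2 = 5/5 = 1.0

1.0


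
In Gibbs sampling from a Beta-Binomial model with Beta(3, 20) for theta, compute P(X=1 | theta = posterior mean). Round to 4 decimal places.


Posterior mean = alpha/(alpha+beta) = 3/23 = 0.1304
P(X=1|theta=mean) = theta = 0.1304

0.1304


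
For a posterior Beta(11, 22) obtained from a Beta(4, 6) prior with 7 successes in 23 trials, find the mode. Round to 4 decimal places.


Mode = (alpha - 1) / (alpha + beta - 2)
= 10 / 31
= 0.3226

0.3226


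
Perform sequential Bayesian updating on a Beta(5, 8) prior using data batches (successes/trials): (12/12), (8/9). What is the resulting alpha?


Accumulate successes: 20
Posterior alpha = prior alpha + sum of successes
= 5 + 20 = 25

25


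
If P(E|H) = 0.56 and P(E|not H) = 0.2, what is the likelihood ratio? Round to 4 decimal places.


Likelihood ratio = P(E|H) / P(E|not H)
= 0.56 / 0.2
= 2.8

2.8


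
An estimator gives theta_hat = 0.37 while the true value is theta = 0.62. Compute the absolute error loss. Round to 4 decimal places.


The absolute error loss is |theta_hat - theta|
= |0.37 - 0.62|
= 0.25

0.25


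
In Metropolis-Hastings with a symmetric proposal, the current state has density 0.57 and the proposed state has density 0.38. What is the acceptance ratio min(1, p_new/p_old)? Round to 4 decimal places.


Ratio = p_new / p_old = 0.38 / 0.57 = 0.6667
Acceptance = min(1, 0.6667) = 0.6667

0.6667


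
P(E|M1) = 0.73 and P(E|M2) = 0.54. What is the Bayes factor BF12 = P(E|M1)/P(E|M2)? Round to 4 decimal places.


Bayes factor BF12 = P(E|M1) / P(E|M2)
= 0.73 / 0.54
= 1.3519

1.3519


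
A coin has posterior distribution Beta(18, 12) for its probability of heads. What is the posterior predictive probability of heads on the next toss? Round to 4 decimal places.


Posterior predictive = E[theta] = alpha/(alpha+beta)
= 18/30
= 0.6

0.6


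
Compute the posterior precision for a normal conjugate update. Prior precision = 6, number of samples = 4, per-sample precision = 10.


tau_post = tau_0 + n * tau
= 6 + 4 * 10 = 46

46


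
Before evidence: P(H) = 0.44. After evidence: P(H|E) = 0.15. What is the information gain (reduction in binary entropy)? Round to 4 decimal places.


Prior entropy = 0.9896
Posterior entropy = 0.6098
Information gain = 0.9896 - 0.6098 = 0.3797

0.3797


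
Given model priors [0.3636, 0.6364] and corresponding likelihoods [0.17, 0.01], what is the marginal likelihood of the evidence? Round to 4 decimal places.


P(E) = sum_i P(M_i) P(E|M_i)
= 0.0618 + 0.0064
= 0.0682

0.0682


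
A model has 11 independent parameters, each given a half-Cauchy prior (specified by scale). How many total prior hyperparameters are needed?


Each half-Cauchy prior needs 1 hyperparameter (scale).
Total = 1 * 11 = 11

11


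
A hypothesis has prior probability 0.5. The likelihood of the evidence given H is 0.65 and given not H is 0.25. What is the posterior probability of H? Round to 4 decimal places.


Using Bayes' theorem:
P(E) = 0.5 * 0.65 + 0.5 * 0.25
P(E) = 0.45
P(H|E) = (0.5 * 0.65) / 0.45 = 0.7222

0.7222


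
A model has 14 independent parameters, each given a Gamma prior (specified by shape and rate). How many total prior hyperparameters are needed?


Each Gamma prior needs 2 hyperparameters (shape and rate).
Total = 2 * 14 = 28

28


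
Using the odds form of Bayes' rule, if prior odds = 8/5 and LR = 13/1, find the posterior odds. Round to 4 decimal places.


Bayes' rule in odds form: posterior odds = prior odds * LR
= (8 * 13) / (5 * 1)
= 104/5 = 20.8

20.8


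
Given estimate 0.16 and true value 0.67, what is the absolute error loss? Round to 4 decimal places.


Absolute error = |estimate - true|
= |-0.51| = 0.51

0.51


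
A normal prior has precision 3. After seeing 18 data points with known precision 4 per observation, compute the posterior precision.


In the conjugate normal model, precisions add:
tau_posterior = tau_prior + n * tau_data
= 3 + 18*4 = 75

75


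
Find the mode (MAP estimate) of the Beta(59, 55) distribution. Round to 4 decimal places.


For Beta(a,b) with a,b > 1:
Mode = (a-1)/(a+b-2) = (59-1)/(114-2)
= 58/112 = 0.5179

0.5179


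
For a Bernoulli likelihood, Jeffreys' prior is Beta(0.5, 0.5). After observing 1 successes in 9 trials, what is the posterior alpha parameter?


Jeffreys' prior for Bernoulli is Beta(0.5, 0.5).
Posterior is Beta(0.5 + k, 0.5 + n - k).
Posterior alpha = 0.5 + k = 0.5 + 1 = 1.5

1.5


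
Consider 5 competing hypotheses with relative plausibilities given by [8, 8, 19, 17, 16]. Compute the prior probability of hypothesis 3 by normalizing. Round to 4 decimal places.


Sum of weights = 8 + 8 + 19 + 17 + 16 = 68
Normalized prior for H3 = 19 / 68
= 0.2794

0.2794


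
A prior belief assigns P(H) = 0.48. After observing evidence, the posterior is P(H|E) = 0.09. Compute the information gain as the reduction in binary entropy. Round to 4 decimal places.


H(prior) = -0.48*log2(0.48) - 0.52*log2(0.52)
= 0.9988
H(post) = -0.09*log2(0.09) - 0.91*log2(0.91)
= 0.4365
IG = 0.9988 - 0.4365 = 0.5624

0.5624


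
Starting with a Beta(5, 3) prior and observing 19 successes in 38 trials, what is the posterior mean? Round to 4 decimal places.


Posterior parameters: alpha = 5 + 19 = 24
beta = 3 + 19 = 22
Posterior mean = alpha / (alpha + beta) = 24 / 46
= 0.5217

0.5217


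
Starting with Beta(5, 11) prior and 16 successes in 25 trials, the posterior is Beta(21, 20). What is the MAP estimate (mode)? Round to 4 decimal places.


The mode of Beta(a, b) when a > 1 and b > 1 is (a-1)/(a+b-2)
= (21 - 1) / (21 + 20 - 2)
= 20 / 39
= 0.5128

0.5128


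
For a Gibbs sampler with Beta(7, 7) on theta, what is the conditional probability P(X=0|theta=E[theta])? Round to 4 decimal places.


E[theta] = 7/(7+7) = 0.5
P(X=0|theta) = 1 - theta = 0.5

0.5


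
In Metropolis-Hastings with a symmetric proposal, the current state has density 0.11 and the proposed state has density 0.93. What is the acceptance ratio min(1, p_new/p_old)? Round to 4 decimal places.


Ratio = p_new / p_old = 0.93 / 0.11 = 8.4545
Acceptance = min(1, 8.4545) = 1.0

1.0


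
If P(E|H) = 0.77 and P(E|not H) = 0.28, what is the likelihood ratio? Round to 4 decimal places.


Likelihood ratio = P(E|H) / P(E|not H)
= 0.77 / 0.28
= 2.75

2.75


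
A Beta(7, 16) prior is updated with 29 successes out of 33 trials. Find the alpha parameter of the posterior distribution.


In the Beta-Binomial conjugate update:
alpha_post = alpha_prior + successes
= 7 + 29
= 36

36


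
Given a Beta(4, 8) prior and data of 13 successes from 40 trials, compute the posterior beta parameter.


Number of failures = 40 - 13 = 27
Posterior beta = 8 + 27 = 35

35


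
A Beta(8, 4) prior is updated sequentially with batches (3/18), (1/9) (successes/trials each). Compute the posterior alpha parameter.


Sequential conjugate updating is equivalent to a single batch update.
Total successes across all batches = 4
alpha_posterior = alpha_prior + total_successes = 8 + 4
= 12

12


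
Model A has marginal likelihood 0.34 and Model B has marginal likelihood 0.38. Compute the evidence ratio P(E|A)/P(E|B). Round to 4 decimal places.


Evidence ratio = P(E|A) / P(E|B)
= 0.34 / 0.38
= 0.8947

0.8947


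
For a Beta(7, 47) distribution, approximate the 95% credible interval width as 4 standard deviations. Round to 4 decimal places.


Variance of Beta(a,b) = ab / ((a+b)^2 * (a+b+1))
= 7*47 / ((54)^2 * 55)
= 0.0021
SD = sqrt(0.0021) = 0.0453
Width = 4 * SD = 0.1812

0.1812


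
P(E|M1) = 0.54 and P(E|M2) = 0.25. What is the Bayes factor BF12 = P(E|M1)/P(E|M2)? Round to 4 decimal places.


Bayes factor BF12 = P(E|M1) / P(E|M2)
= 0.54 / 0.25
= 2.16

2.16


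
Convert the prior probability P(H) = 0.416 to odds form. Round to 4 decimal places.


P(not H) = 1 - 0.416 = 0.584
Odds = 0.416 / 0.584 = 0.7123

0.7123


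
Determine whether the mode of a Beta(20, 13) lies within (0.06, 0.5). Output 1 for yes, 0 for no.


First find the mode: (a-1)/(a+b-2) = 0.6129
Is 0.6129 in (0.06, 0.5)? 0

0


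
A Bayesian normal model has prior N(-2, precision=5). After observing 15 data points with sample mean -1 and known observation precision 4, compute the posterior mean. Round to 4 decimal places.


Posterior mean = (prior_precision * prior_mean + n * data_precision * data_mean) / (prior_precision + n * data_precision)
Numerator = 5*-2 + 15*4*-1 = -70
Denominator = 5 + 15*4 = 65
Posterior mean = -1.0769

-1.0769


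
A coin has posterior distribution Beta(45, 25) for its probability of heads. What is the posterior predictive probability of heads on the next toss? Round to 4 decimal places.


Posterior predictive = E[theta] = alpha/(alpha+beta)
= 45/70
= 0.6429

0.6429


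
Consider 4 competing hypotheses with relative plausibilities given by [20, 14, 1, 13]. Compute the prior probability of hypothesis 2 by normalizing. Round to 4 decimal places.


Sum of weights = 20 + 14 + 1 + 13 = 48
Normalized prior for H2 = 14 / 48
= 0.2917

0.2917


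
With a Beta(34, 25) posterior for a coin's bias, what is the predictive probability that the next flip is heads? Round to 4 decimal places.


The predictive probability equals the posterior mean.
P(next = heads) = alpha / (alpha + beta)
= 34 / 59 = 0.5763

0.5763


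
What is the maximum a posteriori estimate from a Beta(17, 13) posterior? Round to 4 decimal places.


The MAP estimate equals the mode of the distribution.
Mode of Beta(a,b) = (a-1)/(a+b-2)
= 16/28
= 0.5714

0.5714


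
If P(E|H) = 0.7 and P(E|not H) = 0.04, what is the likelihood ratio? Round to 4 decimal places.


Likelihood ratio = P(E|H) / P(E|not H)
= 0.7 / 0.04
= 17.5

17.5


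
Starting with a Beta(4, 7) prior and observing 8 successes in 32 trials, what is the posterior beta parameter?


Posterior beta = prior beta + failures
Failures = 32 - 8 = 24
beta_post = 7 + 24 = 31

31


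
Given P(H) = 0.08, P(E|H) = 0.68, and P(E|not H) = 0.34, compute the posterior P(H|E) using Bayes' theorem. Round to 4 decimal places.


By Bayes' theorem: P(H|E) = P(E|H)*P(H) / P(E)
P(E) = P(E|H)*P(H) + P(E|not H)*P(not H)
P(E) = 0.68*0.08 + 0.34*0.92 = 0.3672
P(H|E) = 0.68*0.08 / 0.3672 = 0.1481

0.1481


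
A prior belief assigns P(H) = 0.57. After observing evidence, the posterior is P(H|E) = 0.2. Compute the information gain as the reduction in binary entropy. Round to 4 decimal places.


H(prior) = -0.57*log2(0.57) - 0.43*log2(0.43)
= 0.9858
H(post) = -0.2*log2(0.2) - 0.8*log2(0.8)
= 0.7219
IG = 0.9858 - 0.7219 = 0.2639

0.2639


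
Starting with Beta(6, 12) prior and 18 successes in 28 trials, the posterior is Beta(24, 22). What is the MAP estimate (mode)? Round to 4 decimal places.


The mode of Beta(a, b) when a > 1 and b > 1 is (a-1)/(a+b-2)
= (24 - 1) / (24 + 22 - 2)
= 23 / 44
= 0.5227

0.5227


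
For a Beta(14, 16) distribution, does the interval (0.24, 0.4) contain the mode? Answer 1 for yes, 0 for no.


Mode of Beta(a,b) = (a-1)/(a+b-2)
= (14-1)/(14+16-2) = 0.4643
Check: 0.24 <= 0.4643 <= 0.4?
Result: 0

0


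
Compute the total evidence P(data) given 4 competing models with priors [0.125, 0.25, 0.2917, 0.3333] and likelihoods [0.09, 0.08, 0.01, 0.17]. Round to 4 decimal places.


Marginal likelihood = sum P(model_i) * P(data|model_i)
Model 1: 0.125 * 0.09 = 0.0112
Model 2: 0.25 * 0.08 = 0.02
Model 3: 0.2917 * 0.01 = 0.0029
Model 4: 0.3333 * 0.17 = 0.0567
Total = 0.0908

0.0908
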